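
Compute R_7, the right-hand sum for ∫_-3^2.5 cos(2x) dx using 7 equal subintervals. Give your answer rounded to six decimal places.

Δx = (2.5 − (-3))/7 = 11/14.
Right endpoints: -31/14, -10/7, -9/14, 1/7, 13/14, 12/7, 2.5.
f(-31/14) ≈ -0.280023, f(-10/7) ≈ -0.959816, f(-9/14) ≈ 0.281236, f(1/7) ≈ 0.959461, f(13/14) ≈ -0.282449, f(12/7) ≈ -0.959103, f(2.5) ≈ 0.283662.
Sum = Δx · [f(-31/14) + f(-10/7) + f(-9/14) + ...].
Sum ≈ -0.751954.

-0.751954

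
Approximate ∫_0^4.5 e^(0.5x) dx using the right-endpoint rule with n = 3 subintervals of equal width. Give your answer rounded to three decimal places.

24.130

Δx = (4.5 − 0)/3 = 1.5.
Right endpoints: 1.5, 3, 4.5.
f(1.5) ≈ 2.117, f(3) ≈ 4.482, f(4.5) ≈ 9.488.
Sum = Δx · [f(1.5) + f(3) + f(4.5)].
Sum ≈ 24.130.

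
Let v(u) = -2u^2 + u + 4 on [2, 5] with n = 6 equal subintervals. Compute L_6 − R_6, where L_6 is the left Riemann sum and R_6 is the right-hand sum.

L_6 = -46.
R_6 = -65.5.
L_6 − R_6 = 19.5.

19.5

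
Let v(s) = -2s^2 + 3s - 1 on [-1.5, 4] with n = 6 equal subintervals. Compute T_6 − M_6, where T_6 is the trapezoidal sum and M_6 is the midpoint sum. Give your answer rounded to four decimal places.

T_6 ≈ -31.332176.
M_6 ≈ -29.021412.
T_6 − M_6 ≈ -2.3108.

-2.3108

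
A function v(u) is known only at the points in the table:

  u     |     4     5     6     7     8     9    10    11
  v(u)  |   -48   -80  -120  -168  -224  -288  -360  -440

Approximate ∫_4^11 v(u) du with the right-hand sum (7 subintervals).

Δu = 1.
Sum = 1·[(-80) + (-120) + (-168) + (-224) + (-288) + (-360) + (-440)] = -1680.

-1680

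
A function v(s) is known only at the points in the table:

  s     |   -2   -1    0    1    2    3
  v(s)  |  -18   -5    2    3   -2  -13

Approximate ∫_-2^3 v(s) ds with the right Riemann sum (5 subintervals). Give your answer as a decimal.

Δs = 1.
Sum = 1·[(-5) + 2 + 3 + (-2) + (-13)] = -15.

-15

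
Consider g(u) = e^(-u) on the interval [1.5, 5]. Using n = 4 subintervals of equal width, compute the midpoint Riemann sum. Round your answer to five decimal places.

0.20964

Δu = (5 − 1.5)/4 = 0.875.
Midpoints: 1.9375, 2.8125, 3.6875, 4.5625.
g(1.9375) ≈ 0.14406, g(2.8125) ≈ 0.06005, g(3.6875) ≈ 0.02503, g(4.5625) ≈ 0.01044.
Sum = Δu · [g(1.9375) + g(2.8125) + g(3.6875) + g(4.5625)].
Sum ≈ 0.20964.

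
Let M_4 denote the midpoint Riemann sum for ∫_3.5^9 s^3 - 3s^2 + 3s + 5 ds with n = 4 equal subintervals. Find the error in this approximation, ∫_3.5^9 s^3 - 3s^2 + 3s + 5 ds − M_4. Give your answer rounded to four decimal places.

Exact integral: ∫_3.5^9 f(s) ds = 1047.234375.
M_4 ≈ 1033.586426.
Error ≈ 1047.234375 − 1033.586426 ≈ 13.6479.

13.6479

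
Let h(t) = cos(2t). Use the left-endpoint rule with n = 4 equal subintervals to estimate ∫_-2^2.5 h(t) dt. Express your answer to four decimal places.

Δt = (2.5 − (-2))/4 = 1.125.
Left endpoints: -2, -0.875, 0.25, 1.375.
h(-2) ≈ -0.6536, h(-0.875) ≈ -0.1782, h(0.25) ≈ 0.8776, h(1.375) ≈ -0.9243.
Sum = Δt · [h(-2) + h(-0.875) + h(0.25) + h(1.375)].
Sum ≈ -0.9884.

-0.9884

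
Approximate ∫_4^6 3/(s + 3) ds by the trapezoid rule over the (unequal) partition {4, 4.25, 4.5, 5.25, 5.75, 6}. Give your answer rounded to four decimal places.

Subinterval widths: 0.25, 0.25, 0.75, 0.5, 0.25.
f(4) = 3/7, f(4.25) = 12/29, f(4.5) = 0.4, f(5.25) = 4/11, f(5.75) = 12/35, f(6) = 1/3.
On each subinterval the trapezoid contributes (Δs_i/2)·[f(s_{i-1}) + f(s_i)].
Sum ≈ 0.7545.

0.7545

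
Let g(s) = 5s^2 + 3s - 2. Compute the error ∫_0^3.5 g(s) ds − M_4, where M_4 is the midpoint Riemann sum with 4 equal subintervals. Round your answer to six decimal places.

Exact integral: ∫_0^3.5 g(s) ds ≈ 82.83333333.
M_4 ≈ 81.71679688.
Error ≈ 82.83333333 − 81.71679688 ≈ 1.116536.

1.116536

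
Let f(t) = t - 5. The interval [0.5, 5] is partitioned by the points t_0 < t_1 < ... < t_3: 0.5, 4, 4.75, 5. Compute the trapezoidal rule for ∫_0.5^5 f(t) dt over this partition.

-10.125

Subinterval widths: 3.5, 0.75, 0.25.
f(0.5) = -4.5, f(4) = -1, f(4.75) = -0.25, f(5) = 0.
On each subinterval the trapezoid contributes (Δt_i/2)·[f(t_{i-1}) + f(t_i)].
Sum = -10.125.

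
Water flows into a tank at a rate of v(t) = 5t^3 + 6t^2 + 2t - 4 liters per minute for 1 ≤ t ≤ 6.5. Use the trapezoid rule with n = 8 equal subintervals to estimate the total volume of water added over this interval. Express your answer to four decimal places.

Δt = (6.5 − 1)/8 = 0.6875.
v(1) = 9, v(1.6875) = 165839/4096, v(2.375) = 52007/512, v(3.0625) = 827445/4096, v(3.75) = 351.546875, v(4.4375) = 2293459/4096, v(5.125) = 428493/512, v(5.8125) = 4883321/4096, v(6.5) = 1635.625.
T_8 = (Δt/2)·[v(t_0) + 2v(t_1) + ... + 2v(t_{7}) + v(t_8)].
Sum ≈ 2823.5491.

2823.5491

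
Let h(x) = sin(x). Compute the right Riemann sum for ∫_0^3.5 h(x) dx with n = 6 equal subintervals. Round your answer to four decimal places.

1.7789

Δx = (3.5 − 0)/6 = 7/12.
Right endpoints: 7/12, 7/6, 1.75, 7/3, 35/12, 3.5.
h(7/12) ≈ 0.5508, h(7/6) ≈ 0.9194, h(1.75) ≈ 0.9840, h(7/3) ≈ 0.7231, h(35/12) ≈ 0.2230, h(3.5) ≈ -0.3508.
Sum = Δx · [h(7/12) + h(7/6) + h(1.75) + ...].
Sum ≈ 1.7789.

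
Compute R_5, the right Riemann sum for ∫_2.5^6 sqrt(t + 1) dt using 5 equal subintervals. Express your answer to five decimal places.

Δt = (6 − 2.5)/5 = 0.7.
Right endpoints: 3.2, 3.9, 4.6, 5.3, 6.
f(3.2) ≈ 2.04939, f(3.9) ≈ 2.21359, f(4.6) ≈ 2.36643, f(5.3) ≈ 2.50998, f(6) ≈ 2.64575.
Sum = Δt · [f(3.2) + f(3.9) + f(4.6) + f(5.3) + f(6)].
Sum ≈ 8.24960.

8.24960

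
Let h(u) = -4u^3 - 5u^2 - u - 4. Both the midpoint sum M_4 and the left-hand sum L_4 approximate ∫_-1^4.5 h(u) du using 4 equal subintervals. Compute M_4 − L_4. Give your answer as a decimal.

-255.70703125

M_4 = -571.69921875.
L_4 = -315.9921875.
M_4 − L_4 = -255.70703125.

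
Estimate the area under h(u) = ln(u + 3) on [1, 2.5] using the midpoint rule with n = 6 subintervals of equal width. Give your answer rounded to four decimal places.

2.3311

Δu = (2.5 − 1)/6 = 0.25.
Midpoints: 1.125, 1.375, 1.625, 1.875, 2.125, 2.375.
h(1.125) ≈ 1.4171, h(1.375) ≈ 1.4759, h(1.625) ≈ 1.5315, h(1.875) ≈ 1.5841, h(2.125) ≈ 1.6341, h(2.375) ≈ 1.6818.
Sum = Δu · [h(1.125) + h(1.375) + h(1.625) + ...].
Sum ≈ 2.3311.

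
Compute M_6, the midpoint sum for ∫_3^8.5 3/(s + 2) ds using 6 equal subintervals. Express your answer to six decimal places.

2.222586

Δs = (8.5 − 3)/6 = 11/12.
Midpoints: 83/24, 4.375, 127/24, 149/24, 7.125, 193/24.
f(83/24) = 72/131, f(4.375) = 8/17, f(127/24) = 72/175, f(149/24) = 72/197, f(7.125) = 24/73, f(193/24) = 72/241.
Sum = Δs · [f(83/24) + f(4.375) + f(127/24) + ...].
Sum ≈ 2.222586.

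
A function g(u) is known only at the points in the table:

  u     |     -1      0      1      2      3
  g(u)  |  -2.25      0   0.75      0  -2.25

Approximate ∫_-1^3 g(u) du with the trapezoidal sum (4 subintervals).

Δu = 1.
T_4 = (1/2)·[(-2.25) + 2·0 + 2·0.75 + 2·0 + (-2.25)] = -1.5.

-1.5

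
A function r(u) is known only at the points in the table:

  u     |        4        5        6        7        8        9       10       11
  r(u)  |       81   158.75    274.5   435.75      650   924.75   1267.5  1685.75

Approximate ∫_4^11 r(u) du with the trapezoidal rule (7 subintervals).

4594.625

Δu = 1.
T_7 = (1/2)·[81 + 2·158.75 + 2·274.5 + 2·435.75 + 2·650 + 2·924.75 + 2·1267.5 + 1685.75] = 4594.625.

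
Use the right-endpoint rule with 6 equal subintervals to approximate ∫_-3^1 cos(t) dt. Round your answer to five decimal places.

1.45602

Δt = (1 − (-3))/6 = 2/3.
Right endpoints: -7/3, -5/3, -1, -1/3, 1/3, 1.
f(-7/3) ≈ -0.69076, f(-5/3) ≈ -0.09572, f(-1) ≈ 0.54030, f(-1/3) ≈ 0.94496, f(1/3) ≈ 0.94496, f(1) ≈ 0.54030.
Sum = Δt · [f(-7/3) + f(-5/3) + f(-1) + ...].
Sum ≈ 1.45602.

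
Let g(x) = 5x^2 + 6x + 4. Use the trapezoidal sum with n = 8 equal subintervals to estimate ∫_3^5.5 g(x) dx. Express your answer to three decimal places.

306.245

Δx = (5.5 − 3)/8 = 0.3125.
g(3) = 67, g(3.3125) = 78.73828125, g(3.625) = 91.453125, g(3.9375) = 105.14453125, g(4.25) = 119.8125, g(4.5625) = 135.45703125, g(4.875) = 152.078125, g(5.1875) = 169.67578125, g(5.5) = 188.25.
T_8 = (Δx/2)·[g(x_0) + 2g(x_1) + ... + 2g(x_{7}) + g(x_8)].
Sum ≈ 306.245.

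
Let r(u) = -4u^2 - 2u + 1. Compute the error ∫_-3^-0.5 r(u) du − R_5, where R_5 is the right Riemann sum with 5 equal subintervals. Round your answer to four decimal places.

Exact integral: ∫_-3^-0.5 r(u) du ≈ -24.583333.
R_5 = -17.5.
Error ≈ -24.583333 − (-17.5) ≈ -7.0833.

-7.0833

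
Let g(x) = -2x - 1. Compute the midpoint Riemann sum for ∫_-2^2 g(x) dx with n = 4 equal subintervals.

Δx = (2 − (-2))/4 = 1.
Midpoints: -1.5, -0.5, 0.5, 1.5.
g(-1.5) = 2, g(-0.5) = 0, g(0.5) = -2, g(1.5) = -4.
Sum = Δx · [g(-1.5) + g(-0.5) + g(0.5) + g(1.5)].
Sum = -4.

-4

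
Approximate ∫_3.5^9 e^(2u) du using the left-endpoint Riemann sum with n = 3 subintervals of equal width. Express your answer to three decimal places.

3157674.322

Δu = (9 − 3.5)/3 = 11/6.
Left endpoints: 3.5, 16/3, 43/6.
f(3.5) ≈ 1096.633, f(16/3) ≈ 42901.697, f(43/6) ≈ 1678369.481.
Sum = Δu · [f(3.5) + f(16/3) + f(43/6)].
Sum ≈ 3157674.322.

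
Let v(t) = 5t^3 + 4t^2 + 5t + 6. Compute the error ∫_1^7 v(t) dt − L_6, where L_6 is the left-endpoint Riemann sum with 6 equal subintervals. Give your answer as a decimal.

Exact integral: ∫_1^7 v(t) dt = 3612.
L_6 = 2710.
Error = 3612 − 2710 = 902.

902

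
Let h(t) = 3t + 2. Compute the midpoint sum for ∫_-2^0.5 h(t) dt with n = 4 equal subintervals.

Δt = (0.5 − (-2))/4 = 0.625.
Midpoints: -1.6875, -1.0625, -0.4375, 0.1875.
h(-1.6875) = -3.0625, h(-1.0625) = -1.1875, h(-0.4375) = 0.6875, h(0.1875) = 2.5625.
Sum = Δt · [h(-1.6875) + h(-1.0625) + h(-0.4375) + h(0.1875)].
Sum = -0.625.

-0.625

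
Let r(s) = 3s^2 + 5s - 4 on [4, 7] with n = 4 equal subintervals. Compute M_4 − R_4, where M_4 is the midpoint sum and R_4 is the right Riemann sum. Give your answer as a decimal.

-44.015625

M_4 = 349.078125.
R_4 = 393.09375.
M_4 − R_4 = -44.015625.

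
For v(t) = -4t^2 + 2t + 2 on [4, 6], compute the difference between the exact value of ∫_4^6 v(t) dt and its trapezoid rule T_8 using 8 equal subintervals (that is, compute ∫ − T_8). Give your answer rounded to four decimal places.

0.0833

Exact integral: ∫_4^6 v(t) dt ≈ -178.666667.
T_8 = -178.75.
Error ≈ -178.666667 − (-178.75) ≈ 0.0833.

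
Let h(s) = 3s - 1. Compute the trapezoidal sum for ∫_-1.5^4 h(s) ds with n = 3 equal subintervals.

Δs = (4 − (-1.5))/3 = 11/6.
h(-1.5) = -5.5, h(1/3) = 0, h(13/6) = 5.5, h(4) = 11.
T_3 = (Δs/2)·[h(s_0) + 2h(s_1) + 2h(s_2) + h(s_3)].
Sum = 15.125.

15.125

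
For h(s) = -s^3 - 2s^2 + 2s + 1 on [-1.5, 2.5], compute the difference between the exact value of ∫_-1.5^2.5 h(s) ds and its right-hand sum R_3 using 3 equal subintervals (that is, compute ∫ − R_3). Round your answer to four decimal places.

16.8148

Exact integral: ∫_-1.5^2.5 h(s) ds ≈ -13.166667.
R_3 ≈ -29.981481.
Error ≈ -13.166667 − (-29.981481) ≈ 16.8148.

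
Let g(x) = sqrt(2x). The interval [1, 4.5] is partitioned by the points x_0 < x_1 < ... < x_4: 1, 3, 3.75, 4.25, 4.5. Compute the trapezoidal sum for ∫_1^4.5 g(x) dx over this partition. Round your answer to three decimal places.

Subinterval widths: 2, 0.75, 0.5, 0.25.
g(1) ≈ 1.414, g(3) ≈ 2.449, g(3.75) ≈ 2.739, g(4.25) ≈ 2.915, g(4.5) ≈ 3.000.
On each subinterval the trapezoid contributes (Δx_i/2)·[g(x_{i-1}) + g(x_i)].
Sum ≈ 7.962.

7.962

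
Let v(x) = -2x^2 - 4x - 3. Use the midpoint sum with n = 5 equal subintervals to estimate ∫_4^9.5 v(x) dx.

Δx = (9.5 − 4)/5 = 1.1.
Midpoints: 4.55, 5.65, 6.75, 7.85, 8.95.
v(4.55) = -62.605, v(5.65) = -89.445, v(6.75) = -121.125, v(7.85) = -157.645, v(8.95) = -199.005.
Sum = Δx · [v(4.55) + v(5.65) + v(6.75) + v(7.85) + v(8.95)].
Sum = -692.8075.

-692.8075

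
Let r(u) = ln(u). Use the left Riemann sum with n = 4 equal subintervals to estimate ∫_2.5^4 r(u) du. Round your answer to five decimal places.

Δu = (4 − 2.5)/4 = 0.375.
Left endpoints: 2.5, 2.875, 3.25, 3.625.
r(2.5) ≈ 0.91629, r(2.875) ≈ 1.05605, r(3.25) ≈ 1.17865, r(3.625) ≈ 1.28785.
Sum = Δu · [r(2.5) + r(2.875) + r(3.25) + r(3.625)].
Sum ≈ 1.66457.

1.66457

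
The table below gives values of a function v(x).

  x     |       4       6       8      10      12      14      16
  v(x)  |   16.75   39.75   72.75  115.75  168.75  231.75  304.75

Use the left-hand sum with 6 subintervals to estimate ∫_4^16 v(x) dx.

1291

Δx = 2.
Sum = 2·[16.75 + 39.75 + 72.75 + 115.75 + 168.75 + 231.75] = 1291.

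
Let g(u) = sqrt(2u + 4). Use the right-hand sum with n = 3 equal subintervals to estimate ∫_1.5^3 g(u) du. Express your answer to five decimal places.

4.49535

Δu = (3 − 1.5)/3 = 0.5.
Right endpoints: 2, 2.5, 3.
g(2) ≈ 2.82843, g(2.5) ≈ 3.00000, g(3) ≈ 3.16228.
Sum = Δu · [g(2) + g(2.5) + g(3)].
Sum ≈ 4.49535.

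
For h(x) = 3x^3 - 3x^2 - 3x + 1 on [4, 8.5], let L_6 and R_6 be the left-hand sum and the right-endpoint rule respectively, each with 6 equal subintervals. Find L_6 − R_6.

L_6 = 2564.96484375.
R_6 = 3666.05859375.
L_6 − R_6 = -1101.09375.

-1101.09375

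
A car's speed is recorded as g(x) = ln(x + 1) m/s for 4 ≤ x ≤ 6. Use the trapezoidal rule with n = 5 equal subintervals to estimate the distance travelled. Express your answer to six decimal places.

3.573420

Δx = (6 − 4)/5 = 0.4.
g(4) ≈ 1.609438, g(4.4) ≈ 1.686399, g(4.8) ≈ 1.757858, g(5.2) ≈ 1.824549, g(5.6) ≈ 1.887070, g(6) ≈ 1.945910.
T_5 = (Δx/2)·[g(x_0) + 2g(x_1) + ... + 2g(x_{4}) + g(x_5)].
Sum ≈ 3.573420.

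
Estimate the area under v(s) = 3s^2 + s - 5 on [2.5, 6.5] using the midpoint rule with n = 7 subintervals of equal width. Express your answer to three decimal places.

256.673

Δs = (6.5 − 2.5)/7 = 4/7.
Midpoints: 39/14, 47/14, 55/14, 4.5, 71/14, 79/14, 87/14.
v(39/14) = 4129/196, v(47/14) = 6305/196, v(55/14) = 8865/196, v(4.5) = 60.25, v(71/14) = 15137/196, v(79/14) = 18849/196, v(87/14) = 22945/196.
Sum = Δs · [v(39/14) + v(47/14) + v(55/14) + ...].
Sum ≈ 256.673.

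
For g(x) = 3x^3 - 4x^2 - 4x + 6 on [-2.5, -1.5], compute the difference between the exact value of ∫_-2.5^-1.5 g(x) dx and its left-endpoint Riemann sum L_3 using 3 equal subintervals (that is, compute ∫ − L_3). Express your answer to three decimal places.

8.532

Exact integral: ∫_-2.5^-1.5 g(x) dx ≈ -27.83333.
L_3 ≈ -36.36574.
Error ≈ -27.83333 − (-36.36574) ≈ 8.532.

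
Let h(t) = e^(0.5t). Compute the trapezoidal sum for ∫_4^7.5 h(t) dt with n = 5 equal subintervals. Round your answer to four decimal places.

Δt = (7.5 − 4)/5 = 0.7.
h(4) ≈ 7.3891, h(4.7) ≈ 10.4856, h(5.4) ≈ 14.8797, h(6.1) ≈ 21.1153, h(6.8) ≈ 29.9641, h(7.5) ≈ 42.5211.
T_5 = (Δt/2)·[h(t_0) + 2h(t_1) + ... + 2h(t_{4}) + h(t_5)].
Sum ≈ 70.9799.

70.9799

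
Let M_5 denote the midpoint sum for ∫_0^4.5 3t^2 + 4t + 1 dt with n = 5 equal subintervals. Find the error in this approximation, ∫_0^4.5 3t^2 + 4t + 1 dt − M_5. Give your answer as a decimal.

Exact integral: ∫_0^4.5 f(t) dt = 136.125.
M_5 = 135.21375.
Error = 136.125 − 135.21375 = 0.91125.

0.91125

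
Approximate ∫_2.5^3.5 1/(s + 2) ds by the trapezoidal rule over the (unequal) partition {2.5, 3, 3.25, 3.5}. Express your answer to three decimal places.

0.201

Subinterval widths: 0.5, 0.25, 0.25.
f(2.5) = 2/9, f(3) = 0.2, f(3.25) = 4/21, f(3.5) = 2/11.
On each subinterval the trapezoid contributes (Δs_i/2)·[f(s_{i-1}) + f(s_i)].
Sum ≈ 0.201.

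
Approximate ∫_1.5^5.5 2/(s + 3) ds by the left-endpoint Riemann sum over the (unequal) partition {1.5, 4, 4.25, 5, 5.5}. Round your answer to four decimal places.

Subinterval widths: 2.5, 0.25, 0.75, 0.5.
Left endpoints: 1.5, 4, 4.25, 5.
f(1.5) = 4/9, f(4) = 2/7, f(4.25) = 8/29, f(5) = 0.25.
Sum = Σ Δs_i · f(s_i).
Sum ≈ 1.5144.

1.5144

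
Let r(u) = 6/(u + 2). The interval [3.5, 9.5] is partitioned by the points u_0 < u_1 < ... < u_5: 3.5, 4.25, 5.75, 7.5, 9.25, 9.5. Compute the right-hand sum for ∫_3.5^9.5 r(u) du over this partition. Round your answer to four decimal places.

Subinterval widths: 0.75, 1.5, 1.75, 1.75, 0.25.
Right endpoints: 4.25, 5.75, 7.5, 9.25, 9.5.
r(4.25) = 0.96, r(5.75) = 24/31, r(7.5) = 12/19, r(9.25) = 8/15, r(9.5) = 12/23.
Sum = Σ Δu_i · r(u_i).
Sum ≈ 4.0503.

4.0503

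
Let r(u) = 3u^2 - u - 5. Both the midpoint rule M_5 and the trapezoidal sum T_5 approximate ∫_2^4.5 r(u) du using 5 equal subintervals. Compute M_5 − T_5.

M_5 = 62.34375.
T_5 = 62.8125.
M_5 − T_5 = -0.46875.

-0.46875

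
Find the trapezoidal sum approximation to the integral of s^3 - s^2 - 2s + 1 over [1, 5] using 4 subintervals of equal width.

100

Δs = (5 − 1)/4 = 1.
f(1) = -1, f(2) = 1, f(3) = 13, f(4) = 41, f(5) = 91.
T_4 = (Δs/2)·[f(s_0) + 2f(s_1) + 2f(s_2) + 2f(s_3) + f(s_4)].
Sum = 100.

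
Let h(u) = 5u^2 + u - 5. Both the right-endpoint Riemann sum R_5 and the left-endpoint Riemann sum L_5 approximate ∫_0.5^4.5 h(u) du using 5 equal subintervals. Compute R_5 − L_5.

83.2

R_5 = 185.4.
L_5 = 102.2.
R_5 − L_5 = 83.2.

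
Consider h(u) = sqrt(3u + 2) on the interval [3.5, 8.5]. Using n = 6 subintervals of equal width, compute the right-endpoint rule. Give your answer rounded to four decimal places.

Δu = (8.5 − 3.5)/6 = 5/6.
Right endpoints: 13/3, 31/6, 6, 41/6, 23/3, 8.5.
h(13/3) ≈ 3.8730, h(31/6) ≈ 4.1833, h(6) ≈ 4.4721, h(41/6) ≈ 4.7434, h(23/3) ≈ 5.0000, h(8.5) ≈ 5.2440.
Sum = Δu · [h(13/3) + h(31/6) + h(6) + ...].
Sum ≈ 22.9299.

22.9299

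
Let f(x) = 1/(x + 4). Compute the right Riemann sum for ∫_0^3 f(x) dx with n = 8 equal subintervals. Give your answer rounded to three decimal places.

0.540

Δx = (3 − 0)/8 = 0.375.
Right endpoints: 0.375, 0.75, 1.125, 1.5, 1.875, 2.25, 2.625, 3.
f(0.375) = 8/35, f(0.75) = 4/19, f(1.125) = 8/41, f(1.5) = 2/11, f(1.875) = 8/47, f(2.25) = 0.16, f(2.625) = 8/53, f(3) = 1/7.
Sum = Δx · [f(0.375) + f(0.75) + f(1.125) + ...].
Sum ≈ 0.540.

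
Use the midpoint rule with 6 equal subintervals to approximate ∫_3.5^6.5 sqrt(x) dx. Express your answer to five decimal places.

6.68335

Δx = (6.5 − 3.5)/6 = 0.5.
Midpoints: 3.75, 4.25, 4.75, 5.25, 5.75, 6.25.
f(3.75) ≈ 1.93649, f(4.25) ≈ 2.06155, f(4.75) ≈ 2.17945, f(5.25) ≈ 2.29129, f(5.75) ≈ 2.39792, f(6.25) ≈ 2.50000.
Sum = Δx · [f(3.75) + f(4.25) + f(4.75) + ...].
Sum ≈ 6.68335.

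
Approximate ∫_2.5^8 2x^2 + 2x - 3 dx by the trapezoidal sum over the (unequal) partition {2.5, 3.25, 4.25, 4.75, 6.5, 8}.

Subinterval widths: 0.75, 1, 0.5, 1.75, 1.5.
f(2.5) = 14.5, f(3.25) = 24.625, f(4.25) = 41.625, f(4.75) = 51.625, f(6.5) = 94.5, f(8) = 141.
On each subinterval the trapezoid contributes (Δx_i/2)·[f(x_{i-1}) + f(x_i)].
Sum = 375.59375.

375.59375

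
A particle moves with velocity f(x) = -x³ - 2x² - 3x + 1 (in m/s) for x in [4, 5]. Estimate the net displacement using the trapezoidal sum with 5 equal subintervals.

-145.52

Δx = (5 − 4)/5 = 0.2.
f(4) = -107, f(4.2) = -120.968, f(4.4) = -136.104, f(4.6) = -152.456, f(4.8) = -170.072, f(5) = -189.
T_5 = (Δx/2)·[f(x_0) + 2f(x_1) + ... + 2f(x_{4}) + f(x_5)].
Sum = -145.52.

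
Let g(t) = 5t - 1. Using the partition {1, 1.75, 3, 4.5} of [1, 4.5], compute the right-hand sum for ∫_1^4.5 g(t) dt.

Subinterval widths: 0.75, 1.25, 1.5.
Right endpoints: 1.75, 3, 4.5.
g(1.75) = 7.75, g(3) = 14, g(4.5) = 21.5.
Sum = Σ Δt_i · g(t_i).
Sum = 55.5625.

55.5625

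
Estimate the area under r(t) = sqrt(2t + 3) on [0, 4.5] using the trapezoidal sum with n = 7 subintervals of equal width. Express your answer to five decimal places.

12.11446

Δt = (4.5 − 0)/7 = 9/14.
r(0) ≈ 1.73205, r(9/14) ≈ 2.07020, r(9/7) ≈ 2.36039, r(27/14) ≈ 2.61861, r(18/7) ≈ 2.85357, r(45/14) ≈ 3.07060, r(27/7) ≈ 3.27327, r(4.5) ≈ 3.46410.
T_7 = (Δt/2)·[r(t_0) + 2r(t_1) + ... + 2r(t_{6}) + r(t_7)].
Sum ≈ 12.11446.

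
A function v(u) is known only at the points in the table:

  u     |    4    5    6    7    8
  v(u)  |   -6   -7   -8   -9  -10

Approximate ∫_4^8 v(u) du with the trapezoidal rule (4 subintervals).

Δu = 1.
T_4 = (1/2)·[(-6) + 2·(-7) + 2·(-8) + 2·(-9) + (-10)] = -32.

-32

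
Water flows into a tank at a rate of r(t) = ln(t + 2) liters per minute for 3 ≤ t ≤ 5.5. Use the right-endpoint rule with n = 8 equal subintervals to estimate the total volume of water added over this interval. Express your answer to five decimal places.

4.62739

Δt = (5.5 − 3)/8 = 0.3125.
Right endpoints: 3.3125, 3.625, 3.9375, 4.25, 4.5625, 4.875, 5.1875, 5.5.
r(3.3125) ≈ 1.67006, r(3.625) ≈ 1.72722, r(3.9375) ≈ 1.78129, r(4.25) ≈ 1.83258, r(4.5625) ≈ 1.88137, r(4.875) ≈ 1.92789, r(5.1875) ≈ 1.97234, r(5.5) ≈ 2.01490.
Sum = Δt · [r(3.3125) + r(3.625) + r(3.9375) + ...].
Sum ≈ 4.62739.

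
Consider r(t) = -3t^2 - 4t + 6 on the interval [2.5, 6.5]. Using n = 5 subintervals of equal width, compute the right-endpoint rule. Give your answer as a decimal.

-357.88

Δt = (6.5 − 2.5)/5 = 0.8.
Right endpoints: 3.3, 4.1, 4.9, 5.7, 6.5.
r(3.3) = -39.87, r(4.1) = -60.83, r(4.9) = -85.63, r(5.7) = -114.27, r(6.5) = -146.75.
Sum = Δt · [r(3.3) + r(4.1) + r(4.9) + r(5.7) + r(6.5)].
Sum = -357.88.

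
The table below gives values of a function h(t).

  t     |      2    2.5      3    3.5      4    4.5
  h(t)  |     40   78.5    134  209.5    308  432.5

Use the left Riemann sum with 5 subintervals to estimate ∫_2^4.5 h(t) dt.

Δt = 0.5.
Sum = 0.5·[40 + 78.5 + 134 + 209.5 + 308] = 385.

385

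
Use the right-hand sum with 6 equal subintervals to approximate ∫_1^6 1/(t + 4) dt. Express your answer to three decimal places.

Δt = (6 − 1)/6 = 5/6.
Right endpoints: 11/6, 8/3, 3.5, 13/3, 31/6, 6.
f(11/6) = 6/35, f(8/3) = 0.15, f(3.5) = 2/15, f(13/3) = 0.12, f(31/6) = 6/55, f(6) = 0.1.
Sum = Δt · [f(11/6) + f(8/3) + f(3.5) + ...].
Sum ≈ 0.653.

0.653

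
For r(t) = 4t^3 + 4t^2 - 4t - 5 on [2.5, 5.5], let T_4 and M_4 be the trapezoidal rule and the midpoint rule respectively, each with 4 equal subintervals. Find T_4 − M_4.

T_4 = 1028.625.
M_4 = 1006.6875.
T_4 − M_4 = 21.9375.

21.9375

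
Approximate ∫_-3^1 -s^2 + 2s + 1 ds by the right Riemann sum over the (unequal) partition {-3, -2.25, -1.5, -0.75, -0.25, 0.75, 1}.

-7.75

Subinterval widths: 0.75, 0.75, 0.75, 0.5, 1, 0.25.
Right endpoints: -2.25, -1.5, -0.75, -0.25, 0.75, 1.
f(-2.25) = -8.5625, f(-1.5) = -4.25, f(-0.75) = -1.0625, f(-0.25) = 0.4375, f(0.75) = 1.9375, f(1) = 2.
Sum = Σ Δs_i · f(s_i).
Sum = -7.75.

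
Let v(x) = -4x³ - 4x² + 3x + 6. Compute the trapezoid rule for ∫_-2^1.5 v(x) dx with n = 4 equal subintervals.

Δx = (1.5 − (-2))/4 = 0.875.
v(-2) = 16, v(-1.125) = 3.2578125, v(-0.25) = 5.0625, v(0.625) = 5.3359375, v(1.5) = -12.
T_4 = (Δx/2)·[v(x_0) + 2v(x_1) + 2v(x_2) + 2v(x_3) + v(x_4)].
Sum = 13.69921875.

13.69921875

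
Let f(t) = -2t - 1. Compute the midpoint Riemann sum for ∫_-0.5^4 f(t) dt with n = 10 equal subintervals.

-20.25

Δt = (4 − (-0.5))/10 = 0.45.
Midpoints: -0.275, 0.175, 0.625, 1.075, 1.525, 1.975, 2.425, 2.875, 3.325, 3.775.
f(-0.275) = -0.45, f(0.175) = -1.35, f(0.625) = -2.25, f(1.075) = -3.15, f(1.525) = -4.05, f(1.975) = -4.95, f(2.425) = -5.85, f(2.875) = -6.75, f(3.325) = -7.65, f(3.775) = -8.55.
Sum = Δt · [f(-0.275) + f(0.175) + f(0.625) + ...].
Sum = -20.25.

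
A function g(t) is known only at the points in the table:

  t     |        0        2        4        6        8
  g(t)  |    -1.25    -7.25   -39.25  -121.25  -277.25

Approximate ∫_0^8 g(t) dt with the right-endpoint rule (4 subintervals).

-890

Δt = 2.
Sum = 2·[(-7.25) + (-39.25) + (-121.25) + (-277.25)] = -890.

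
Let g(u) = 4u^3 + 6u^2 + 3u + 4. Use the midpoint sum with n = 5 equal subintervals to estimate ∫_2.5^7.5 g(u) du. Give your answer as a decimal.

4005

Δu = (7.5 − 2.5)/5 = 1.
Midpoints: 3, 4, 5, 6, 7.
g(3) = 175, g(4) = 368, g(5) = 669, g(6) = 1102, g(7) = 1691.
Sum = Δu · [g(3) + g(4) + g(5) + g(6) + g(7)].
Sum = 4005.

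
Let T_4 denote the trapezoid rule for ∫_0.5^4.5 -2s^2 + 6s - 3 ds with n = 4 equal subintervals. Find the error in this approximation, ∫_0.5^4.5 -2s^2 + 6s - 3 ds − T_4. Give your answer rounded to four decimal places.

1.3333

Exact integral: ∫_0.5^4.5 f(s) ds ≈ -12.666667.
T_4 = -14.
Error ≈ -12.666667 − (-14) ≈ 1.3333.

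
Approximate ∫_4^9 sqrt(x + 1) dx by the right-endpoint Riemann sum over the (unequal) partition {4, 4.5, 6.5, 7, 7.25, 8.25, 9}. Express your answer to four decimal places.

14.1952

Subinterval widths: 0.5, 2, 0.5, 0.25, 1, 0.75.
Right endpoints: 4.5, 6.5, 7, 7.25, 8.25, 9.
f(4.5) ≈ 2.3452, f(6.5) ≈ 2.7386, f(7) ≈ 2.8284, f(7.25) ≈ 2.8723, f(8.25) ≈ 3.0414, f(9) ≈ 3.1623.
Sum = Σ Δx_i · f(x_i).
Sum ≈ 14.1952.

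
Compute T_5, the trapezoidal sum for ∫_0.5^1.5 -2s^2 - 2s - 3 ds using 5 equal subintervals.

Δs = (1.5 − 0.5)/5 = 0.2.
f(0.5) = -4.5, f(0.7) = -5.38, f(0.9) = -6.42, f(1.1) = -7.62, f(1.3) = -8.98, f(1.5) = -10.5.
T_5 = (Δs/2)·[f(s_0) + 2f(s_1) + ... + 2f(s_{4}) + f(s_5)].
Sum = -7.18.

-7.18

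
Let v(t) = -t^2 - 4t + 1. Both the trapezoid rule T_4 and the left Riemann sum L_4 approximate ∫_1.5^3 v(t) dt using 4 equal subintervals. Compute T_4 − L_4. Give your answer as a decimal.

-2.390625

T_4 = -19.91015625.
L_4 = -17.51953125.
T_4 − L_4 = -2.390625.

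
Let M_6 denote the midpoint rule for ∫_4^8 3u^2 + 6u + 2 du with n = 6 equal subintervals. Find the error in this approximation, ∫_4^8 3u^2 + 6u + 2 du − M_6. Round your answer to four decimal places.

0.4444

Exact integral: ∫_4^8 f(u) du = 600.
M_6 ≈ 599.555556.
Error ≈ 600 − 599.555556 ≈ 0.4444.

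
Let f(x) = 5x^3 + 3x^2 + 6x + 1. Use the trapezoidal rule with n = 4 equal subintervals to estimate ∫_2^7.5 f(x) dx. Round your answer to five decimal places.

4639.88379

Δx = (7.5 − 2)/4 = 1.375.
f(2) = 65, f(3.375) = 126791/512, f(4.75) = 633.046875, f(6.125) = 665197/512, f(7.5) = 2324.125.
T_4 = (Δx/2)·[f(x_0) + 2f(x_1) + 2f(x_2) + 2f(x_3) + f(x_4)].
Sum ≈ 4639.88379.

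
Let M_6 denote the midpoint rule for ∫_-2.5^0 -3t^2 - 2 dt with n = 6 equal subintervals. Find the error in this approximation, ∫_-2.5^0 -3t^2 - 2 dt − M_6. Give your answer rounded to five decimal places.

-0.10851

Exact integral: ∫_-2.5^0 f(t) dt = -20.625.
M_6 ≈ -20.5164931.
Error ≈ -20.625 − (-20.5164931) ≈ -0.10851.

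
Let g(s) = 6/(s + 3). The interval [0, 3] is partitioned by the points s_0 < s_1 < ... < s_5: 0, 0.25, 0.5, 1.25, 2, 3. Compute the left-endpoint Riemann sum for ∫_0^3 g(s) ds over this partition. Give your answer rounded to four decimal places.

4.5061

Subinterval widths: 0.25, 0.25, 0.75, 0.75, 1.
Left endpoints: 0, 0.25, 0.5, 1.25, 2.
g(0) = 2, g(0.25) = 24/13, g(0.5) = 12/7, g(1.25) = 24/17, g(2) = 1.2.
Sum = Σ Δs_i · g(s_i).
Sum ≈ 4.5061.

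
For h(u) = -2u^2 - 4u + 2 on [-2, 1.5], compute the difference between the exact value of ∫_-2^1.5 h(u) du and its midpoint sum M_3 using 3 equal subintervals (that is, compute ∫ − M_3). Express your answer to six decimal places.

-0.793981

Exact integral: ∫_-2^1.5 h(u) du ≈ 2.91666667.
M_3 ≈ 3.71064815.
Error ≈ 2.91666667 − 3.71064815 ≈ -0.793981.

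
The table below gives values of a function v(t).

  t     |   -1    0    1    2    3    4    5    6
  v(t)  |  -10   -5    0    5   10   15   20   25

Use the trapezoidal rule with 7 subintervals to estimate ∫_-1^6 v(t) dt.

52.5

Δt = 1.
T_7 = (1/2)·[(-10) + 2·(-5) + 2·0 + 2·5 + 2·10 + 2·15 + 2·20 + 25] = 52.5.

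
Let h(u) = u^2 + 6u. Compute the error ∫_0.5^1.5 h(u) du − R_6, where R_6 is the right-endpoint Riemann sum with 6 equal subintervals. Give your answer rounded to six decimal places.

Exact integral: ∫_0.5^1.5 h(u) du ≈ 7.08333333.
R_6 ≈ 7.75462963.
Error ≈ 7.08333333 − 7.75462963 ≈ -0.671296.

-0.671296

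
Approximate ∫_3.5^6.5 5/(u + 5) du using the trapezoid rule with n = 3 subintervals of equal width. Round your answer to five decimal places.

Δu = (6.5 − 3.5)/3 = 1.
f(3.5) = 10/17, f(4.5) = 10/19, f(5.5) = 10/21, f(6.5) = 10/23.
T_3 = (Δu/2)·[f(u_0) + 2f(u_1) + 2f(u_2) + f(u_3)].
Sum ≈ 1.51402.

1.51402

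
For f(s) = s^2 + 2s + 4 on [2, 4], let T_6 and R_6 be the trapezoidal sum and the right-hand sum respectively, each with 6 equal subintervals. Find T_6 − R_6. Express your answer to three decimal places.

-2.667

T_6 ≈ 38.70370.
R_6 ≈ 41.37037.
T_6 − R_6 ≈ -2.667.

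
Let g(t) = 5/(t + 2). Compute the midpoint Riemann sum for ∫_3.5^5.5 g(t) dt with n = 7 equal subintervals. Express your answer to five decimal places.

1.55051

Δt = (5.5 − 3.5)/7 = 2/7.
Midpoints: 51/14, 55/14, 59/14, 4.5, 67/14, 71/14, 75/14.
g(51/14) = 70/79, g(55/14) = 70/83, g(59/14) = 70/87, g(4.5) = 10/13, g(67/14) = 14/19, g(71/14) = 70/99, g(75/14) = 70/103.
Sum = Δt · [g(51/14) + g(55/14) + g(59/14) + ...].
Sum ≈ 1.55051.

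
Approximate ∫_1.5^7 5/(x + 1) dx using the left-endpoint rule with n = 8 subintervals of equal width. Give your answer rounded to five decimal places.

Δx = (7 − 1.5)/8 = 0.6875.
Left endpoints: 1.5, 2.1875, 2.875, 3.5625, 4.25, 4.9375, 5.625, 6.3125.
f(1.5) = 2, f(2.1875) = 80/51, f(2.875) = 40/31, f(3.5625) = 80/73, f(4.25) = 20/21, f(4.9375) = 16/19, f(5.625) = 40/53, f(6.3125) = 80/117.
Sum = Δx · [f(1.5) + f(2.1875) + f(2.875) + ...].
Sum ≈ 6.31662.

6.31662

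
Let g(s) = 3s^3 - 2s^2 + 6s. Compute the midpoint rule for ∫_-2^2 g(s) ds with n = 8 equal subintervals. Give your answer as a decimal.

-10.5

Δs = (2 − (-2))/8 = 0.5.
Midpoints: -1.75, -1.25, -0.75, -0.25, 0.25, 0.75, 1.25, 1.75.
g(-1.75) = -32.703125, g(-1.25) = -16.484375, g(-0.75) = -6.890625, g(-0.25) = -1.671875, g(0.25) = 1.421875, g(0.75) = 4.640625, g(1.25) = 10.234375, g(1.75) = 20.453125.
Sum = Δs · [g(-1.75) + g(-1.25) + g(-0.75) + ...].
Sum = -10.5.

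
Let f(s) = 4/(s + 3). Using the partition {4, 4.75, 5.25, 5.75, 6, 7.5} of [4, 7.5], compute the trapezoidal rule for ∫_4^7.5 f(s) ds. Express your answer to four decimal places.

Subinterval widths: 0.75, 0.5, 0.5, 0.25, 1.5.
f(4) = 4/7, f(4.75) = 16/31, f(5.25) = 16/33, f(5.75) = 16/35, f(6) = 4/9, f(7.5) = 8/21.
On each subinterval the trapezoid contributes (Δs_i/2)·[f(s_{i-1}) + f(s_i)].
Sum ≈ 1.6253.

1.6253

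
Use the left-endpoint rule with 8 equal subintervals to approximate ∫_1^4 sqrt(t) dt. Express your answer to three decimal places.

4.476

Δt = (4 − 1)/8 = 0.375.
Left endpoints: 1, 1.375, 1.75, 2.125, 2.5, 2.875, 3.25, 3.625.
f(1) ≈ 1.000, f(1.375) ≈ 1.173, f(1.75) ≈ 1.323, f(2.125) ≈ 1.458, f(2.5) ≈ 1.581, f(2.875) ≈ 1.696, f(3.25) ≈ 1.803, f(3.625) ≈ 1.904.
Sum = Δt · [f(1) + f(1.375) + f(1.75) + ...].
Sum ≈ 4.476.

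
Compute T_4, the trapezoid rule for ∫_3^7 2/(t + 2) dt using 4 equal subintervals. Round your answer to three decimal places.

1.180

Δt = (7 − 3)/4 = 1.
f(3) = 0.4, f(4) = 1/3, f(5) = 2/7, f(6) = 0.25, f(7) = 2/9.
T_4 = (Δt/2)·[f(t_0) + 2f(t_1) + 2f(t_2) + 2f(t_3) + f(t_4)].
Sum ≈ 1.180.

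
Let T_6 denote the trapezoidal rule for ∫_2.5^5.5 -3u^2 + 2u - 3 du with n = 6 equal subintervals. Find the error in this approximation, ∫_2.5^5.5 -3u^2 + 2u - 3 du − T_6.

0.375

Exact integral: ∫_2.5^5.5 f(u) du = -135.75.
T_6 = -136.125.
Error = -135.75 − (-136.125) = 0.375.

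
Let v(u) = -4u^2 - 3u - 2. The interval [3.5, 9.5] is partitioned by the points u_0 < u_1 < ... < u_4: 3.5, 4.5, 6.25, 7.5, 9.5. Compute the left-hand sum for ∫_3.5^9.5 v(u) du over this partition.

Subinterval widths: 1, 1.75, 1.25, 2.
Left endpoints: 3.5, 4.5, 6.25, 7.5.
v(3.5) = -61.5, v(4.5) = -96.5, v(6.25) = -177, v(7.5) = -249.5.
Sum = Σ Δu_i · v(u_i).
Sum = -950.625.

-950.625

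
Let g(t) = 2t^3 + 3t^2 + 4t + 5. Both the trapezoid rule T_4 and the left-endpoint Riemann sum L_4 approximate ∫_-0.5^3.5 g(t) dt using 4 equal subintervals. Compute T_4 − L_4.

69

T_4 = 170.
L_4 = 101.
T_4 − L_4 = 69.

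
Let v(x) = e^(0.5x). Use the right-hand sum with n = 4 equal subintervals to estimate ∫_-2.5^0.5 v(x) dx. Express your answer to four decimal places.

2.3924

Δx = (0.5 − (-2.5))/4 = 0.75.
Right endpoints: -1.75, -1, -0.25, 0.5.
v(-1.75) ≈ 0.4169, v(-1) ≈ 0.6065, v(-0.25) ≈ 0.8825, v(0.5) ≈ 1.2840.
Sum = Δx · [v(-1.75) + v(-1) + v(-0.25) + v(0.5)].
Sum ≈ 2.3924.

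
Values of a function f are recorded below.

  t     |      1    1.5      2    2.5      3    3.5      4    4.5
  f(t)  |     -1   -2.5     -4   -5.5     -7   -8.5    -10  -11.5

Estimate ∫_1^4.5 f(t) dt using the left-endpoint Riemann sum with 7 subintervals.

Δt = 0.5.
Sum = 0.5·[(-1) + (-2.5) + (-4) + (-5.5) + (-7) + (-8.5) + (-10)] = -19.25.

-19.25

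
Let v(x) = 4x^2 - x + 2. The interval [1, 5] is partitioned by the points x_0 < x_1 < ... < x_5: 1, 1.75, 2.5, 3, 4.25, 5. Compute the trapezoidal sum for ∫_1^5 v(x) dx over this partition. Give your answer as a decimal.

163.5625

Subinterval widths: 0.75, 0.75, 0.5, 1.25, 0.75.
v(1) = 5, v(1.75) = 12.5, v(2.5) = 24.5, v(3) = 35, v(4.25) = 70, v(5) = 97.
On each subinterval the trapezoid contributes (Δx_i/2)·[v(x_{i-1}) + v(x_i)].
Sum = 163.5625.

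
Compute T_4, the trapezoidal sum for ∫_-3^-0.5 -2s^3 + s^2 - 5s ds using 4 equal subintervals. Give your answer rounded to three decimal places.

73.174

Δs = (-0.5 − (-3))/4 = 0.625.
f(-3) = 78, f(-2.375) = 44.30859375, f(-1.75) = 22.53125, f(-1.125) = 9.73828125, f(-0.5) = 3.
T_4 = (Δs/2)·[f(s_0) + 2f(s_1) + 2f(s_2) + 2f(s_3) + f(s_4)].
Sum ≈ 73.174.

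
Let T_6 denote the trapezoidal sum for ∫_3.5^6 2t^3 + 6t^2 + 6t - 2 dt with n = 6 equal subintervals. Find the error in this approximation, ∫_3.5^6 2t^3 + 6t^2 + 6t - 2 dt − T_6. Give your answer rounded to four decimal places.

-2.4957

Exact integral: ∫_3.5^6 f(t) dt = 985.46875.
T_6 ≈ 987.964410.
Error ≈ 985.46875 − 987.964410 ≈ -2.4957.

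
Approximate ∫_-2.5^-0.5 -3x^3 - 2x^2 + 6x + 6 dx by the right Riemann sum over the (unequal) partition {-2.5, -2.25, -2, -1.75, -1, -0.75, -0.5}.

Subinterval widths: 0.25, 0.25, 0.25, 0.75, 0.25, 0.25.
Right endpoints: -2.25, -2, -1.75, -1, -0.75, -0.5.
f(-2.25) = 16.546875, f(-2) = 10, f(-1.75) = 5.453125, f(-1) = 1, f(-0.75) = 1.640625, f(-0.5) = 2.875.
Sum = Σ Δx_i · f(x_i).
Sum = 9.87890625.

9.87890625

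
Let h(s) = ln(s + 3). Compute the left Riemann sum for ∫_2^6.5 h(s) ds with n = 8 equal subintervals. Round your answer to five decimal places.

Δs = (6.5 − 2)/8 = 0.5625.
Left endpoints: 2, 2.5625, 3.125, 3.6875, 4.25, 4.8125, 5.375, 5.9375.
h(2) ≈ 1.60944, h(2.5625) ≈ 1.71605, h(3.125) ≈ 1.81238, h(3.6875) ≈ 1.90024, h(4.25) ≈ 1.98100, h(4.8125) ≈ 2.05573, h(5.375) ≈ 2.12525, h(5.9375) ≈ 2.19026.
Sum = Δs · [h(2) + h(2.5625) + h(3.125) + ...].
Sum ≈ 8.65707.

8.65707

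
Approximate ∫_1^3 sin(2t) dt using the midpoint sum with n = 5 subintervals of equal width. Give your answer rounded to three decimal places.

Δt = (3 − 1)/5 = 0.4.
Midpoints: 1.2, 1.6, 2, 2.4, 2.8.
f(1.2) ≈ 0.675, f(1.6) ≈ -0.058, f(2) ≈ -0.757, f(2.4) ≈ -0.996, f(2.8) ≈ -0.631.
Sum = Δt · [f(1.2) + f(1.6) + f(2) + f(2.4) + f(2.8)].
Sum ≈ -0.707.

-0.707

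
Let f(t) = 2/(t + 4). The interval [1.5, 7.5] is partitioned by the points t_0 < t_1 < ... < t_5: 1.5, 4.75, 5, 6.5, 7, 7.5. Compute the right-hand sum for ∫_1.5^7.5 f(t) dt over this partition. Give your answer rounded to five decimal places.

Subinterval widths: 3.25, 0.25, 1.5, 0.5, 0.5.
Right endpoints: 4.75, 5, 6.5, 7, 7.5.
f(4.75) = 8/35, f(5) = 2/9, f(6.5) = 4/21, f(7) = 2/11, f(7.5) = 4/23.
Sum = Σ Δt_i · f(t_i).
Sum ≈ 1.26199.

1.26199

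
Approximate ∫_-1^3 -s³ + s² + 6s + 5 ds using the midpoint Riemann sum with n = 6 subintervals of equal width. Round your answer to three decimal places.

33.630

Δs = (3 − (-1))/6 = 2/3.
Midpoints: -2/3, 0, 2/3, 4/3, 2, 8/3.
f(-2/3) = 47/27, f(0) = 5, f(2/3) = 247/27, f(4/3) = 335/27, f(2) = 13, f(8/3) = 247/27.
Sum = Δs · [f(-2/3) + f(0) + f(2/3) + ...].
Sum ≈ 33.630.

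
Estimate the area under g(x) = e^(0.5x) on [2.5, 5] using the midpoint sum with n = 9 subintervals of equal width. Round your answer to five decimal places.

Δx = (5 − 2.5)/9 = 5/18.
Midpoints: 95/36, 35/12, 115/36, 125/36, 3.75, 145/36, 155/36, 55/12, 175/36.
g(95/36) ≈ 3.74134, g(35/12) ≈ 4.29879, g(115/36) ≈ 4.93929, g(125/36) ≈ 5.67523, g(3.75) ≈ 6.52082, g(145/36) ≈ 7.49240, g(155/36) ≈ 8.60874, g(55/12) ≈ 9.89141, g(175/36) ≈ 11.36519.
Sum = Δx · [g(95/36) + g(35/12) + g(115/36) + ...].
Sum ≈ 17.37034.

17.37034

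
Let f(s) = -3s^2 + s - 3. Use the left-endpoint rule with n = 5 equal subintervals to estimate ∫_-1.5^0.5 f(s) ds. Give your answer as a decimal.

-12.26

Δs = (0.5 − (-1.5))/5 = 0.4.
Left endpoints: -1.5, -1.1, -0.7, -0.3, 0.1.
f(-1.5) = -11.25, f(-1.1) = -7.73, f(-0.7) = -5.17, f(-0.3) = -3.57, f(0.1) = -2.93.
Sum = Δs · [f(-1.5) + f(-1.1) + f(-0.7) + f(-0.3) + f(0.1)].
Sum = -12.26.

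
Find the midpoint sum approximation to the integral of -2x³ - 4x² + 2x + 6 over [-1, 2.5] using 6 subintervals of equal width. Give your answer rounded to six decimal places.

-14.104311

Δx = (2.5 − (-1))/6 = 7/12.
Midpoints: -17/24, -0.125, 11/24, 25/24, 1.625, 53/24.
f(-17/24) = 22721/6912, f(-0.125) = 5.69140625, f(11/24) = 40669/6912, f(25/24) = 10247/6912, f(1.625) = -9.89453125, f(53/24) = -211709/6912.
Sum = Δx · [f(-17/24) + f(-0.125) + f(11/24) + ...].
Sum ≈ -14.104311.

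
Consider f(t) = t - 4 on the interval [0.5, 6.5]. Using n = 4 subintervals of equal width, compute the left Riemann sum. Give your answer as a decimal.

-7.5

Δt = (6.5 − 0.5)/4 = 1.5.
Left endpoints: 0.5, 2, 3.5, 5.
f(0.5) = -3.5, f(2) = -2, f(3.5) = -0.5, f(5) = 1.
Sum = Δt · [f(0.5) + f(2) + f(3.5) + f(5)].
Sum = -7.5.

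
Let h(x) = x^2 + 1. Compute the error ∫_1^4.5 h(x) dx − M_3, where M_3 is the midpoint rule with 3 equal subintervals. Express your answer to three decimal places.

Exact integral: ∫_1^4.5 h(x) dx ≈ 33.54167.
M_3 ≈ 33.14468.
Error ≈ 33.54167 − 33.14468 ≈ 0.397.

0.397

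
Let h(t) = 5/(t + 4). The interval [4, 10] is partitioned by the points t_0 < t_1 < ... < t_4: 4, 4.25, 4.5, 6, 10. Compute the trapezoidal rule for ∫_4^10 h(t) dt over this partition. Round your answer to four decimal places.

2.8336

Subinterval widths: 0.25, 0.25, 1.5, 4.
h(4) = 0.625, h(4.25) = 20/33, h(4.5) = 10/17, h(6) = 0.5, h(10) = 5/14.
On each subinterval the trapezoid contributes (Δt_i/2)·[h(t_{i-1}) + h(t_i)].
Sum ≈ 2.8336.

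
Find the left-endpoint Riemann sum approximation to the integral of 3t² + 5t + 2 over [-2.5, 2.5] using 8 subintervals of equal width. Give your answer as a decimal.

Δt = (2.5 − (-2.5))/8 = 0.625.
Left endpoints: -2.5, -1.875, -1.25, -0.625, 0, 0.625, 1.25, 1.875.
f(-2.5) = 8.25, f(-1.875) = 3.171875, f(-1.25) = 0.4375, f(-0.625) = 0.046875, f(0) = 2, f(0.625) = 6.296875, f(1.25) = 12.9375, f(1.875) = 21.921875.
Sum = Δt · [f(-2.5) + f(-1.875) + f(-1.25) + ...].
Sum = 34.4140625.

34.4140625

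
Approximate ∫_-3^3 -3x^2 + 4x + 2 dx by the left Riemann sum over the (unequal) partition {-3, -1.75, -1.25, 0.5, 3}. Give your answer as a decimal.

Subinterval widths: 1.25, 0.5, 1.75, 2.5.
Left endpoints: -3, -1.75, -1.25, 0.5.
f(-3) = -37, f(-1.75) = -14.1875, f(-1.25) = -7.6875, f(0.5) = 3.25.
Sum = Σ Δx_i · f(x_i).
Sum = -58.671875.

-58.671875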